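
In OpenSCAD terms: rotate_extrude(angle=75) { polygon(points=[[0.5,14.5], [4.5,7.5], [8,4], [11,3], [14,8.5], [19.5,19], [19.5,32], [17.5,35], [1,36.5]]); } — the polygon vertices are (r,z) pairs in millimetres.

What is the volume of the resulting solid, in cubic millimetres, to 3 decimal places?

Profile (r,z), 9 vertices: (0.5,14.5) (4.5,7.5) (8,4) (11,3) (14,8.5) (19.5,19) (19.5,32) (17.5,35) (1,36.5)
edge 0: (0.5,14.5)→(4.5,7.5)  cross = 0.5·7.5 − 4.5·14.5 = -61.5000; (r_i+r_j)·cross = 5·-61.5000 = -307.5000
edge 1: (4.5,7.5)→(8,4)  cross = 4.5·4 − 8·7.5 = -42.0000; (r_i+r_j)·cross = 12.5·-42.0000 = -525.0000
edge 2: (8,4)→(11,3)  cross = 8·3 − 11·4 = -20.0000; (r_i+r_j)·cross = 19·-20.0000 = -380.0000
edge 3: (11,3)→(14,8.5)  cross = 11·8.5 − 14·3 = 51.5000; (r_i+r_j)·cross = 25·51.5000 = 1287.5000
edge 4: (14,8.5)→(19.5,19)  cross = 14·19 − 19.5·8.5 = 100.2500; (r_i+r_j)·cross = 33.5·100.2500 = 3358.3750
edge 5: (19.5,19)→(19.5,32)  cross = 19.5·32 − 19.5·19 = 253.5000; (r_i+r_j)·cross = 39·253.5000 = 9886.5000
edge 6: (19.5,32)→(17.5,35)  cross = 19.5·35 − 17.5·32 = 122.5000; (r_i+r_j)·cross = 37·122.5000 = 4532.5000
edge 7: (17.5,35)→(1,36.5)  cross = 17.5·36.5 − 1·35 = 603.7500; (r_i+r_j)·cross = 18.5·603.7500 = 11169.3750
edge 8: (1,36.5)→(0.5,14.5)  cross = 1·14.5 − 0.5·36.5 = -3.7500; (r_i+r_j)·cross = 1.5·-3.7500 = -5.6250
Σcross = 1004.2500 → A = |Σcross|/2 = 502.1250 mm²
Σ(r_i+r_j)·cross = 29016.1250 → first moment M = |Σ|/6 = 4836.0208
R_c = M/A = 4836.0208/502.1250 = 9.6311 mm
θ = 75° = 1.308997 rad
V = θ·R_c·A = 1.308997·9.6311·502.1250 = 6330.336 mm³

Volume = 6330.336 mm³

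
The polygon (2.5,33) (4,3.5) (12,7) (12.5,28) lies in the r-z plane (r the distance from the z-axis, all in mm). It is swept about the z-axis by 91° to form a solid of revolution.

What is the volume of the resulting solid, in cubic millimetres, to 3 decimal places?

Profile (r,z), 4 vertices: (2.5,33) (4,3.5) (12,7) (12.5,28)
edge 0: (2.5,33)→(4,3.5)  cross = 2.5·3.5 − 4·33 = -123.2500; (r_i+r_j)·cross = 6.5·-123.2500 = -801.1250
edge 1: (4,3.5)→(12,7)  cross = 4·7 − 12·3.5 = -14.0000; (r_i+r_j)·cross = 16·-14.0000 = -224.0000
edge 2: (12,7)→(12.5,28)  cross = 12·28 − 12.5·7 = 248.5000; (r_i+r_j)·cross = 24.5·248.5000 = 6088.2500
edge 3: (12.5,28)→(2.5,33)  cross = 12.5·33 − 2.5·28 = 342.5000; (r_i+r_j)·cross = 15·342.5000 = 5137.5000
Σcross = 453.7500 → A = |Σcross|/2 = 226.8750 mm²
Σ(r_i+r_j)·cross = 10200.6250 → first moment M = |Σ|/6 = 1700.1042
R_c = M/A = 1700.1042/226.8750 = 7.4936 mm
θ = 91° = 1.588250 rad
V = θ·R_c·A = 1.588250·7.4936·226.8750 = 2700.190 mm³

Volume = 2700.190 mm³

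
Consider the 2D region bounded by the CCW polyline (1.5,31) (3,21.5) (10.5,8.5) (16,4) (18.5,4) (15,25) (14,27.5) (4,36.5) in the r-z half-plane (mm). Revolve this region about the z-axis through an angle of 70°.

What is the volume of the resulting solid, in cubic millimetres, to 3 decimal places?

Profile (r,z), 8 vertices: (1.5,31) (3,21.5) (10.5,8.5) (16,4) (18.5,4) (15,25) (14,27.5) (4,36.5)
edge 0: (1.5,31)→(3,21.5)  cross = 1.5·21.5 − 3·31 = -60.7500; (r_i+r_j)·cross = 4.5·-60.7500 = -273.3750
edge 1: (3,21.5)→(10.5,8.5)  cross = 3·8.5 − 10.5·21.5 = -200.2500; (r_i+r_j)·cross = 13.5·-200.2500 = -2703.3750
edge 2: (10.5,8.5)→(16,4)  cross = 10.5·4 − 16·8.5 = -94.0000; (r_i+r_j)·cross = 26.5·-94.0000 = -2491.0000
edge 3: (16,4)→(18.5,4)  cross = 16·4 − 18.5·4 = -10.0000; (r_i+r_j)·cross = 34.5·-10.0000 = -345.0000
edge 4: (18.5,4)→(15,25)  cross = 18.5·25 − 15·4 = 402.5000; (r_i+r_j)·cross = 33.5·402.5000 = 13483.7500
edge 5: (15,25)→(14,27.5)  cross = 15·27.5 − 14·25 = 62.5000; (r_i+r_j)·cross = 29·62.5000 = 1812.5000
edge 6: (14,27.5)→(4,36.5)  cross = 14·36.5 − 4·27.5 = 401.0000; (r_i+r_j)·cross = 18·401.0000 = 7218.0000
edge 7: (4,36.5)→(1.5,31)  cross = 4·31 − 1.5·36.5 = 69.2500; (r_i+r_j)·cross = 5.5·69.2500 = 380.8750
Σcross = 570.2500 → A = |Σcross|/2 = 285.1250 mm²
Σ(r_i+r_j)·cross = 17082.3750 → first moment M = |Σ|/6 = 2847.0625
R_c = M/A = 2847.0625/285.1250 = 9.9853 mm
θ = 70° = 1.221730 rad
V = θ·R_c·A = 1.221730·9.9853·285.1250 = 3478.343 mm³

Volume = 3478.343 mm³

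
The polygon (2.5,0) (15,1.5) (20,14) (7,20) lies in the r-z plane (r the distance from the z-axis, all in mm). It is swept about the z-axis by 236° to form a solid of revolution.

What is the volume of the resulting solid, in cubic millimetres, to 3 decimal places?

Volume = 9641.581 mm³

Profile (r,z), 4 vertices: (2.5,0) (15,1.5) (20,14) (7,20)
edge 0: (2.5,0)→(15,1.5)  cross = 2.5·1.5 − 15·0 = 3.7500; (r_i+r_j)·cross = 17.5·3.7500 = 65.6250
edge 1: (15,1.5)→(20,14)  cross = 15·14 − 20·1.5 = 180.0000; (r_i+r_j)·cross = 35·180.0000 = 6300.0000
edge 2: (20,14)→(7,20)  cross = 20·20 − 7·14 = 302.0000; (r_i+r_j)·cross = 27·302.0000 = 8154.0000
edge 3: (7,20)→(2.5,0)  cross = 7·0 − 2.5·20 = -50.0000; (r_i+r_j)·cross = 9.5·-50.0000 = -475.0000
Σcross = 435.7500 → A = |Σcross|/2 = 217.8750 mm²
Σ(r_i+r_j)·cross = 14044.6250 → first moment M = |Σ|/6 = 2340.7708
R_c = M/A = 2340.7708/217.8750 = 10.7436 mm
θ = 236° = 4.118977 rad
V = θ·R_c·A = 4.118977·10.7436·217.8750 = 9641.581 mm³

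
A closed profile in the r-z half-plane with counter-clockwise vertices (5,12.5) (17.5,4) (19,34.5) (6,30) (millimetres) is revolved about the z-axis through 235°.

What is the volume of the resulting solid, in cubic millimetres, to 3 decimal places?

Volume = 15750.535 mm³

Profile (r,z), 4 vertices: (5,12.5) (17.5,4) (19,34.5) (6,30)
edge 0: (5,12.5)→(17.5,4)  cross = 5·4 − 17.5·12.5 = -198.7500; (r_i+r_j)·cross = 22.5·-198.7500 = -4471.8750
edge 1: (17.5,4)→(19,34.5)  cross = 17.5·34.5 − 19·4 = 527.7500; (r_i+r_j)·cross = 36.5·527.7500 = 19262.8750
edge 2: (19,34.5)→(6,30)  cross = 19·30 − 6·34.5 = 363.0000; (r_i+r_j)·cross = 25·363.0000 = 9075.0000
edge 3: (6,30)→(5,12.5)  cross = 6·12.5 − 5·30 = -75.0000; (r_i+r_j)·cross = 11·-75.0000 = -825.0000
Σcross = 617.0000 → A = |Σcross|/2 = 308.5000 mm²
Σ(r_i+r_j)·cross = 23041.0000 → first moment M = |Σ|/6 = 3840.1667
R_c = M/A = 3840.1667/308.5000 = 12.4479 mm
θ = 235° = 4.101524 rad
V = θ·R_c·A = 4.101524·12.4479·308.5000 = 15750.535 mm³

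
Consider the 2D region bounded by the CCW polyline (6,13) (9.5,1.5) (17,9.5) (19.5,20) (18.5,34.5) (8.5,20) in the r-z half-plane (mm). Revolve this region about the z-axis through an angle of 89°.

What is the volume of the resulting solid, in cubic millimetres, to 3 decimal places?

Profile (r,z), 6 vertices: (6,13) (9.5,1.5) (17,9.5) (19.5,20) (18.5,34.5) (8.5,20)
edge 0: (6,13)→(9.5,1.5)  cross = 6·1.5 − 9.5·13 = -114.5000; (r_i+r_j)·cross = 15.5·-114.5000 = -1774.7500
edge 1: (9.5,1.5)→(17,9.5)  cross = 9.5·9.5 − 17·1.5 = 64.7500; (r_i+r_j)·cross = 26.5·64.7500 = 1715.8750
edge 2: (17,9.5)→(19.5,20)  cross = 17·20 − 19.5·9.5 = 154.7500; (r_i+r_j)·cross = 36.5·154.7500 = 5648.3750
edge 3: (19.5,20)→(18.5,34.5)  cross = 19.5·34.5 − 18.5·20 = 302.7500; (r_i+r_j)·cross = 38·302.7500 = 11504.5000
edge 4: (18.5,34.5)→(8.5,20)  cross = 18.5·20 − 8.5·34.5 = 76.7500; (r_i+r_j)·cross = 27·76.7500 = 2072.2500
edge 5: (8.5,20)→(6,13)  cross = 8.5·13 − 6·20 = -9.5000; (r_i+r_j)·cross = 14.5·-9.5000 = -137.7500
Σcross = 475.0000 → A = |Σcross|/2 = 237.5000 mm²
Σ(r_i+r_j)·cross = 19028.5000 → first moment M = |Σ|/6 = 3171.4167
R_c = M/A = 3171.4167/237.5000 = 13.3533 mm
θ = 89° = 1.553343 rad
V = θ·R_c·A = 1.553343·13.3533·237.5000 = 4926.298 mm³

Volume = 4926.298 mm³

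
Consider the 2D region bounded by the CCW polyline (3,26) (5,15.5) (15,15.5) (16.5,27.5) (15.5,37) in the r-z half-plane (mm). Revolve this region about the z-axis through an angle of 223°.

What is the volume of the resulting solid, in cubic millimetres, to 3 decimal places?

Profile (r,z), 5 vertices: (3,26) (5,15.5) (15,15.5) (16.5,27.5) (15.5,37)
edge 0: (3,26)→(5,15.5)  cross = 3·15.5 − 5·26 = -83.5000; (r_i+r_j)·cross = 8·-83.5000 = -668.0000
edge 1: (5,15.5)→(15,15.5)  cross = 5·15.5 − 15·15.5 = -155.0000; (r_i+r_j)·cross = 20·-155.0000 = -3100.0000
edge 2: (15,15.5)→(16.5,27.5)  cross = 15·27.5 − 16.5·15.5 = 156.7500; (r_i+r_j)·cross = 31.5·156.7500 = 4937.6250
edge 3: (16.5,27.5)→(15.5,37)  cross = 16.5·37 − 15.5·27.5 = 184.2500; (r_i+r_j)·cross = 32·184.2500 = 5896.0000
edge 4: (15.5,37)→(3,26)  cross = 15.5·26 − 3·37 = 292.0000; (r_i+r_j)·cross = 18.5·292.0000 = 5402.0000
Σcross = 394.5000 → A = |Σcross|/2 = 197.2500 mm²
Σ(r_i+r_j)·cross = 12467.6250 → first moment M = |Σ|/6 = 2077.9375
R_c = M/A = 2077.9375/197.2500 = 10.5345 mm
θ = 223° = 3.892084 rad
V = θ·R_c·A = 3.892084·10.5345·197.2500 = 8087.508 mm³

Volume = 8087.508 mm³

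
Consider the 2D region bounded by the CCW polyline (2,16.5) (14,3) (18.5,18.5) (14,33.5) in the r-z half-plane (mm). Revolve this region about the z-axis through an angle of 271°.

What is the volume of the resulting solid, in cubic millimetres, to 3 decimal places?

Volume = 13686.685 mm³

Profile (r,z), 4 vertices: (2,16.5) (14,3) (18.5,18.5) (14,33.5)
edge 0: (2,16.5)→(14,3)  cross = 2·3 − 14·16.5 = -225.0000; (r_i+r_j)·cross = 16·-225.0000 = -3600.0000
edge 1: (14,3)→(18.5,18.5)  cross = 14·18.5 − 18.5·3 = 203.5000; (r_i+r_j)·cross = 32.5·203.5000 = 6613.7500
edge 2: (18.5,18.5)→(14,33.5)  cross = 18.5·33.5 − 14·18.5 = 360.7500; (r_i+r_j)·cross = 32.5·360.7500 = 11724.3750
edge 3: (14,33.5)→(2,16.5)  cross = 14·16.5 − 2·33.5 = 164.0000; (r_i+r_j)·cross = 16·164.0000 = 2624.0000
Σcross = 503.2500 → A = |Σcross|/2 = 251.6250 mm²
Σ(r_i+r_j)·cross = 17362.1250 → first moment M = |Σ|/6 = 2893.6875
R_c = M/A = 2893.6875/251.6250 = 11.5000 mm
θ = 271° = 4.729842 rad
V = θ·R_c·A = 4.729842·11.5000·251.6250 = 13686.685 mm³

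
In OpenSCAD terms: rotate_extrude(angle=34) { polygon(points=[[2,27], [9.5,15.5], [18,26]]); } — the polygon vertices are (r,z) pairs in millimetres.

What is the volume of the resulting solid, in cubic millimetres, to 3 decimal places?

Profile (r,z), 3 vertices: (2,27) (9.5,15.5) (18,26)
edge 0: (2,27)→(9.5,15.5)  cross = 2·15.5 − 9.5·27 = -225.5000; (r_i+r_j)·cross = 11.5·-225.5000 = -2593.2500
edge 1: (9.5,15.5)→(18,26)  cross = 9.5·26 − 18·15.5 = -32.0000; (r_i+r_j)·cross = 27.5·-32.0000 = -880.0000
edge 2: (18,26)→(2,27)  cross = 18·27 − 2·26 = 434.0000; (r_i+r_j)·cross = 20·434.0000 = 8680.0000
Σcross = 176.5000 → A = |Σcross|/2 = 88.2500 mm²
Σ(r_i+r_j)·cross = 5206.7500 → first moment M = |Σ|/6 = 867.7917
R_c = M/A = 867.7917/88.2500 = 9.8333 mm
θ = 34° = 0.593412 rad
V = θ·R_c·A = 0.593412·9.8333·88.2500 = 514.958 mm³

Volume = 514.958 mm³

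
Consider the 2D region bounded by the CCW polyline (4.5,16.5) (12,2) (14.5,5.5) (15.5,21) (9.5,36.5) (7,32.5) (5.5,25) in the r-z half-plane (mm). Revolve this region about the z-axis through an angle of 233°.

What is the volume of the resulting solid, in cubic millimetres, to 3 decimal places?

Profile (r,z), 7 vertices: (4.5,16.5) (12,2) (14.5,5.5) (15.5,21) (9.5,36.5) (7,32.5) (5.5,25)
edge 0: (4.5,16.5)→(12,2)  cross = 4.5·2 − 12·16.5 = -189.0000; (r_i+r_j)·cross = 16.5·-189.0000 = -3118.5000
edge 1: (12,2)→(14.5,5.5)  cross = 12·5.5 − 14.5·2 = 37.0000; (r_i+r_j)·cross = 26.5·37.0000 = 980.5000
edge 2: (14.5,5.5)→(15.5,21)  cross = 14.5·21 − 15.5·5.5 = 219.2500; (r_i+r_j)·cross = 30·219.2500 = 6577.5000
edge 3: (15.5,21)→(9.5,36.5)  cross = 15.5·36.5 − 9.5·21 = 366.2500; (r_i+r_j)·cross = 25·366.2500 = 9156.2500
edge 4: (9.5,36.5)→(7,32.5)  cross = 9.5·32.5 − 7·36.5 = 53.2500; (r_i+r_j)·cross = 16.5·53.2500 = 878.6250
edge 5: (7,32.5)→(5.5,25)  cross = 7·25 − 5.5·32.5 = -3.7500; (r_i+r_j)·cross = 12.5·-3.7500 = -46.8750
edge 6: (5.5,25)→(4.5,16.5)  cross = 5.5·16.5 − 4.5·25 = -21.7500; (r_i+r_j)·cross = 10·-21.7500 = -217.5000
Σcross = 461.2500 → A = |Σcross|/2 = 230.6250 mm²
Σ(r_i+r_j)·cross = 14210.0000 → first moment M = |Σ|/6 = 2368.3333
R_c = M/A = 2368.3333/230.6250 = 10.2692 mm
θ = 233° = 4.066617 rad
V = θ·R_c·A = 4.066617·10.2692·230.6250 = 9631.105 mm³

Volume = 9631.105 mm³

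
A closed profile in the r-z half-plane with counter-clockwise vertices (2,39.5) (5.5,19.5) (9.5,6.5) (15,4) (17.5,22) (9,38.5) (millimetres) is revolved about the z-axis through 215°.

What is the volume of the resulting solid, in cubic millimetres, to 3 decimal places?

Volume = 11935.161 mm³

Profile (r,z), 6 vertices: (2,39.5) (5.5,19.5) (9.5,6.5) (15,4) (17.5,22) (9,38.5)
edge 0: (2,39.5)→(5.5,19.5)  cross = 2·19.5 − 5.5·39.5 = -178.2500; (r_i+r_j)·cross = 7.5·-178.2500 = -1336.8750
edge 1: (5.5,19.5)→(9.5,6.5)  cross = 5.5·6.5 − 9.5·19.5 = -149.5000; (r_i+r_j)·cross = 15·-149.5000 = -2242.5000
edge 2: (9.5,6.5)→(15,4)  cross = 9.5·4 − 15·6.5 = -59.5000; (r_i+r_j)·cross = 24.5·-59.5000 = -1457.7500
edge 3: (15,4)→(17.5,22)  cross = 15·22 − 17.5·4 = 260.0000; (r_i+r_j)·cross = 32.5·260.0000 = 8450.0000
edge 4: (17.5,22)→(9,38.5)  cross = 17.5·38.5 − 9·22 = 475.7500; (r_i+r_j)·cross = 26.5·475.7500 = 12607.3750
edge 5: (9,38.5)→(2,39.5)  cross = 9·39.5 − 2·38.5 = 278.5000; (r_i+r_j)·cross = 11·278.5000 = 3063.5000
Σcross = 627.0000 → A = |Σcross|/2 = 313.5000 mm²
Σ(r_i+r_j)·cross = 19083.7500 → first moment M = |Σ|/6 = 3180.6250
R_c = M/A = 3180.6250/313.5000 = 10.1455 mm
θ = 215° = 3.752458 rad
V = θ·R_c·A = 3.752458·10.1455·313.5000 = 11935.161 mm³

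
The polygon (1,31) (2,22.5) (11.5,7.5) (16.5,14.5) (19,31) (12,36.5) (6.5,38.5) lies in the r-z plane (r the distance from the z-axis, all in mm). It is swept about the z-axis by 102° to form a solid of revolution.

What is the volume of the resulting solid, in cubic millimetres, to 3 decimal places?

Volume = 6385.038 mm³

Profile (r,z), 7 vertices: (1,31) (2,22.5) (11.5,7.5) (16.5,14.5) (19,31) (12,36.5) (6.5,38.5)
edge 0: (1,31)→(2,22.5)  cross = 1·22.5 − 2·31 = -39.5000; (r_i+r_j)·cross = 3·-39.5000 = -118.5000
edge 1: (2,22.5)→(11.5,7.5)  cross = 2·7.5 − 11.5·22.5 = -243.7500; (r_i+r_j)·cross = 13.5·-243.7500 = -3290.6250
edge 2: (11.5,7.5)→(16.5,14.5)  cross = 11.5·14.5 − 16.5·7.5 = 43.0000; (r_i+r_j)·cross = 28·43.0000 = 1204.0000
edge 3: (16.5,14.5)→(19,31)  cross = 16.5·31 − 19·14.5 = 236.0000; (r_i+r_j)·cross = 35.5·236.0000 = 8378.0000
edge 4: (19,31)→(12,36.5)  cross = 19·36.5 − 12·31 = 321.5000; (r_i+r_j)·cross = 31·321.5000 = 9966.5000
edge 5: (12,36.5)→(6.5,38.5)  cross = 12·38.5 − 6.5·36.5 = 224.7500; (r_i+r_j)·cross = 18.5·224.7500 = 4157.8750
edge 6: (6.5,38.5)→(1,31)  cross = 6.5·31 − 1·38.5 = 163.0000; (r_i+r_j)·cross = 7.5·163.0000 = 1222.5000
Σcross = 705.0000 → A = |Σcross|/2 = 352.5000 mm²
Σ(r_i+r_j)·cross = 21519.7500 → first moment M = |Σ|/6 = 3586.6250
R_c = M/A = 3586.6250/352.5000 = 10.1748 mm
θ = 102° = 1.780236 rad
V = θ·R_c·A = 1.780236·10.1748·352.5000 = 6385.038 mm³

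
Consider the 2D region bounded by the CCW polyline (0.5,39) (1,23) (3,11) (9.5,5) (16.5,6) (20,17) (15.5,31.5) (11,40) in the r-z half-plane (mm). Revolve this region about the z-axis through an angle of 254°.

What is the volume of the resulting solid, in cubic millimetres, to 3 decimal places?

Profile (r,z), 8 vertices: (0.5,39) (1,23) (3,11) (9.5,5) (16.5,6) (20,17) (15.5,31.5) (11,40)
edge 0: (0.5,39)→(1,23)  cross = 0.5·23 − 1·39 = -27.5000; (r_i+r_j)·cross = 1.5·-27.5000 = -41.2500
edge 1: (1,23)→(3,11)  cross = 1·11 − 3·23 = -58.0000; (r_i+r_j)·cross = 4·-58.0000 = -232.0000
edge 2: (3,11)→(9.5,5)  cross = 3·5 − 9.5·11 = -89.5000; (r_i+r_j)·cross = 12.5·-89.5000 = -1118.7500
edge 3: (9.5,5)→(16.5,6)  cross = 9.5·6 − 16.5·5 = -25.5000; (r_i+r_j)·cross = 26·-25.5000 = -663.0000
edge 4: (16.5,6)→(20,17)  cross = 16.5·17 − 20·6 = 160.5000; (r_i+r_j)·cross = 36.5·160.5000 = 5858.2500
edge 5: (20,17)→(15.5,31.5)  cross = 20·31.5 − 15.5·17 = 366.5000; (r_i+r_j)·cross = 35.5·366.5000 = 13010.7500
edge 6: (15.5,31.5)→(11,40)  cross = 15.5·40 − 11·31.5 = 273.5000; (r_i+r_j)·cross = 26.5·273.5000 = 7247.7500
edge 7: (11,40)→(0.5,39)  cross = 11·39 − 0.5·40 = 409.0000; (r_i+r_j)·cross = 11.5·409.0000 = 4703.5000
Σcross = 1009.0000 → A = |Σcross|/2 = 504.5000 mm²
Σ(r_i+r_j)·cross = 28765.2500 → first moment M = |Σ|/6 = 4794.2083
R_c = M/A = 4794.2083/504.5000 = 9.5029 mm
θ = 254° = 4.433136 rad
V = θ·R_c·A = 4.433136·9.5029·504.5000 = 21253.379 mm³

Volume = 21253.379 mm³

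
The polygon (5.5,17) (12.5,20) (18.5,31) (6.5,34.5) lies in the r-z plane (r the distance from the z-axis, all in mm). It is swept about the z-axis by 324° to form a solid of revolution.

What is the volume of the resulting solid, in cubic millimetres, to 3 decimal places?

Profile (r,z), 4 vertices: (5.5,17) (12.5,20) (18.5,31) (6.5,34.5)
edge 0: (5.5,17)→(12.5,20)  cross = 5.5·20 − 12.5·17 = -102.5000; (r_i+r_j)·cross = 18·-102.5000 = -1845.0000
edge 1: (12.5,20)→(18.5,31)  cross = 12.5·31 − 18.5·20 = 17.5000; (r_i+r_j)·cross = 31·17.5000 = 542.5000
edge 2: (18.5,31)→(6.5,34.5)  cross = 18.5·34.5 − 6.5·31 = 436.7500; (r_i+r_j)·cross = 25·436.7500 = 10918.7500
edge 3: (6.5,34.5)→(5.5,17)  cross = 6.5·17 − 5.5·34.5 = -79.2500; (r_i+r_j)·cross = 12·-79.2500 = -951.0000
Σcross = 272.5000 → A = |Σcross|/2 = 136.2500 mm²
Σ(r_i+r_j)·cross = 8665.2500 → first moment M = |Σ|/6 = 1444.2083
R_c = M/A = 1444.2083/136.2500 = 10.5997 mm
θ = 324° = 5.654867 rad
V = θ·R_c·A = 5.654867·10.5997·136.2500 = 8166.806 mm³

Volume = 8166.806 mm³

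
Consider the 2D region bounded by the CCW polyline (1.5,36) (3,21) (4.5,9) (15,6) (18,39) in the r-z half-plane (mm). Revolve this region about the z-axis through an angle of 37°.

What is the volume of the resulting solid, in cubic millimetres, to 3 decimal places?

Profile (r,z), 5 vertices: (1.5,36) (3,21) (4.5,9) (15,6) (18,39)
edge 0: (1.5,36)→(3,21)  cross = 1.5·21 − 3·36 = -76.5000; (r_i+r_j)·cross = 4.5·-76.5000 = -344.2500
edge 1: (3,21)→(4.5,9)  cross = 3·9 − 4.5·21 = -67.5000; (r_i+r_j)·cross = 7.5·-67.5000 = -506.2500
edge 2: (4.5,9)→(15,6)  cross = 4.5·6 − 15·9 = -108.0000; (r_i+r_j)·cross = 19.5·-108.0000 = -2106.0000
edge 3: (15,6)→(18,39)  cross = 15·39 − 18·6 = 477.0000; (r_i+r_j)·cross = 33·477.0000 = 15741.0000
edge 4: (18,39)→(1.5,36)  cross = 18·36 − 1.5·39 = 589.5000; (r_i+r_j)·cross = 19.5·589.5000 = 11495.2500
Σcross = 814.5000 → A = |Σcross|/2 = 407.2500 mm²
Σ(r_i+r_j)·cross = 24279.7500 → first moment M = |Σ|/6 = 4046.6250
R_c = M/A = 4046.6250/407.2500 = 9.9365 mm
θ = 37° = 0.645772 rad
V = θ·R_c·A = 0.645772·9.9365·407.2500 = 2613.196 mm³

Volume = 2613.196 mm³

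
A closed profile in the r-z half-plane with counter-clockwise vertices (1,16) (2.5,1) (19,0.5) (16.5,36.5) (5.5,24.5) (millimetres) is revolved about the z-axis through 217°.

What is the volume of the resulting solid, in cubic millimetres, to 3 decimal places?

Volume = 18114.964 mm³

Profile (r,z), 5 vertices: (1,16) (2.5,1) (19,0.5) (16.5,36.5) (5.5,24.5)
edge 0: (1,16)→(2.5,1)  cross = 1·1 − 2.5·16 = -39.0000; (r_i+r_j)·cross = 3.5·-39.0000 = -136.5000
edge 1: (2.5,1)→(19,0.5)  cross = 2.5·0.5 − 19·1 = -17.7500; (r_i+r_j)·cross = 21.5·-17.7500 = -381.6250
edge 2: (19,0.5)→(16.5,36.5)  cross = 19·36.5 − 16.5·0.5 = 685.2500; (r_i+r_j)·cross = 35.5·685.2500 = 24326.3750
edge 3: (16.5,36.5)→(5.5,24.5)  cross = 16.5·24.5 − 5.5·36.5 = 203.5000; (r_i+r_j)·cross = 22·203.5000 = 4477.0000
edge 4: (5.5,24.5)→(1,16)  cross = 5.5·16 − 1·24.5 = 63.5000; (r_i+r_j)·cross = 6.5·63.5000 = 412.7500
Σcross = 895.5000 → A = |Σcross|/2 = 447.7500 mm²
Σ(r_i+r_j)·cross = 28698.0000 → first moment M = |Σ|/6 = 4783.0000
R_c = M/A = 4783.0000/447.7500 = 10.6823 mm
θ = 217° = 3.787364 rad
V = θ·R_c·A = 3.787364·10.6823·447.7500 = 18114.964 mm³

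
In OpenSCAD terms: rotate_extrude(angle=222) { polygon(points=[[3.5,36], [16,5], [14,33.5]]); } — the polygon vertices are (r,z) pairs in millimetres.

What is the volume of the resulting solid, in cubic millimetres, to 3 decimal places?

Profile (r,z), 3 vertices: (3.5,36) (16,5) (14,33.5)
edge 0: (3.5,36)→(16,5)  cross = 3.5·5 − 16·36 = -558.5000; (r_i+r_j)·cross = 19.5·-558.5000 = -10890.7500
edge 1: (16,5)→(14,33.5)  cross = 16·33.5 − 14·5 = 466.0000; (r_i+r_j)·cross = 30·466.0000 = 13980.0000
edge 2: (14,33.5)→(3.5,36)  cross = 14·36 − 3.5·33.5 = 386.7500; (r_i+r_j)·cross = 17.5·386.7500 = 6768.1250
Σcross = 294.2500 → A = |Σcross|/2 = 147.1250 mm²
Σ(r_i+r_j)·cross = 9857.3750 → first moment M = |Σ|/6 = 1642.8958
R_c = M/A = 1642.8958/147.1250 = 11.1667 mm
θ = 222° = 3.874631 rad
V = θ·R_c·A = 3.874631·11.1667·147.1250 = 6365.615 mm³

Volume = 6365.615 mm³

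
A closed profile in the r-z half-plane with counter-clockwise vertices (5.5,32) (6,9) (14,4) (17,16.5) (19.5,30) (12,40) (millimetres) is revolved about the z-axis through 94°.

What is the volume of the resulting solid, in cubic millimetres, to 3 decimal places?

Volume = 6656.876 mm³

Profile (r,z), 6 vertices: (5.5,32) (6,9) (14,4) (17,16.5) (19.5,30) (12,40)
edge 0: (5.5,32)→(6,9)  cross = 5.5·9 − 6·32 = -142.5000; (r_i+r_j)·cross = 11.5·-142.5000 = -1638.7500
edge 1: (6,9)→(14,4)  cross = 6·4 − 14·9 = -102.0000; (r_i+r_j)·cross = 20·-102.0000 = -2040.0000
edge 2: (14,4)→(17,16.5)  cross = 14·16.5 − 17·4 = 163.0000; (r_i+r_j)·cross = 31·163.0000 = 5053.0000
edge 3: (17,16.5)→(19.5,30)  cross = 17·30 − 19.5·16.5 = 188.2500; (r_i+r_j)·cross = 36.5·188.2500 = 6871.1250
edge 4: (19.5,30)→(12,40)  cross = 19.5·40 − 12·30 = 420.0000; (r_i+r_j)·cross = 31.5·420.0000 = 13230.0000
edge 5: (12,40)→(5.5,32)  cross = 12·32 − 5.5·40 = 164.0000; (r_i+r_j)·cross = 17.5·164.0000 = 2870.0000
Σcross = 690.7500 → A = |Σcross|/2 = 345.3750 mm²
Σ(r_i+r_j)·cross = 24345.3750 → first moment M = |Σ|/6 = 4057.5625
R_c = M/A = 4057.5625/345.3750 = 11.7483 mm
θ = 94° = 1.640609 rad
V = θ·R_c·A = 1.640609·11.7483·345.3750 = 6656.876 mm³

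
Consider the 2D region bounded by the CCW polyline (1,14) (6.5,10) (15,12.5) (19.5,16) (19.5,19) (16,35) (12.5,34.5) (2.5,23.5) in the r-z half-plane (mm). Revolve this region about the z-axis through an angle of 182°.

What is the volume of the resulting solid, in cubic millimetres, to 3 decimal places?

Profile (r,z), 8 vertices: (1,14) (6.5,10) (15,12.5) (19.5,16) (19.5,19) (16,35) (12.5,34.5) (2.5,23.5)
edge 0: (1,14)→(6.5,10)  cross = 1·10 − 6.5·14 = -81.0000; (r_i+r_j)·cross = 7.5·-81.0000 = -607.5000
edge 1: (6.5,10)→(15,12.5)  cross = 6.5·12.5 − 15·10 = -68.7500; (r_i+r_j)·cross = 21.5·-68.7500 = -1478.1250
edge 2: (15,12.5)→(19.5,16)  cross = 15·16 − 19.5·12.5 = -3.7500; (r_i+r_j)·cross = 34.5·-3.7500 = -129.3750
edge 3: (19.5,16)→(19.5,19)  cross = 19.5·19 − 19.5·16 = 58.5000; (r_i+r_j)·cross = 39·58.5000 = 2281.5000
edge 4: (19.5,19)→(16,35)  cross = 19.5·35 − 16·19 = 378.5000; (r_i+r_j)·cross = 35.5·378.5000 = 13436.7500
edge 5: (16,35)→(12.5,34.5)  cross = 16·34.5 − 12.5·35 = 114.5000; (r_i+r_j)·cross = 28.5·114.5000 = 3263.2500
edge 6: (12.5,34.5)→(2.5,23.5)  cross = 12.5·23.5 − 2.5·34.5 = 207.5000; (r_i+r_j)·cross = 15·207.5000 = 3112.5000
edge 7: (2.5,23.5)→(1,14)  cross = 2.5·14 − 1·23.5 = 11.5000; (r_i+r_j)·cross = 3.5·11.5000 = 40.2500
Σcross = 617.0000 → A = |Σcross|/2 = 308.5000 mm²
Σ(r_i+r_j)·cross = 19919.2500 → first moment M = |Σ|/6 = 3319.8750
R_c = M/A = 3319.8750/308.5000 = 10.7613 mm
θ = 182° = 3.176499 rad
V = θ·R_c·A = 3.176499·10.7613·308.5000 = 10545.580 mm³

Volume = 10545.580 mm³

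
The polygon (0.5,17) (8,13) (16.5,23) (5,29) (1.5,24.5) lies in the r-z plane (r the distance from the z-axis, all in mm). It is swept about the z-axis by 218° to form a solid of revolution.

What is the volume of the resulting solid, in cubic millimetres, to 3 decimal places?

Profile (r,z), 5 vertices: (0.5,17) (8,13) (16.5,23) (5,29) (1.5,24.5)
edge 0: (0.5,17)→(8,13)  cross = 0.5·13 − 8·17 = -129.5000; (r_i+r_j)·cross = 8.5·-129.5000 = -1100.7500
edge 1: (8,13)→(16.5,23)  cross = 8·23 − 16.5·13 = -30.5000; (r_i+r_j)·cross = 24.5·-30.5000 = -747.2500
edge 2: (16.5,23)→(5,29)  cross = 16.5·29 − 5·23 = 363.5000; (r_i+r_j)·cross = 21.5·363.5000 = 7815.2500
edge 3: (5,29)→(1.5,24.5)  cross = 5·24.5 − 1.5·29 = 79.0000; (r_i+r_j)·cross = 6.5·79.0000 = 513.5000
edge 4: (1.5,24.5)→(0.5,17)  cross = 1.5·17 − 0.5·24.5 = 13.2500; (r_i+r_j)·cross = 2·13.2500 = 26.5000
Σcross = 295.7500 → A = |Σcross|/2 = 147.8750 mm²
Σ(r_i+r_j)·cross = 6507.2500 → first moment M = |Σ|/6 = 1084.5417
R_c = M/A = 1084.5417/147.8750 = 7.3342 mm
θ = 218° = 3.804818 rad
V = θ·R_c·A = 3.804818·7.3342·147.8750 = 4126.483 mm³

Volume = 4126.483 mm³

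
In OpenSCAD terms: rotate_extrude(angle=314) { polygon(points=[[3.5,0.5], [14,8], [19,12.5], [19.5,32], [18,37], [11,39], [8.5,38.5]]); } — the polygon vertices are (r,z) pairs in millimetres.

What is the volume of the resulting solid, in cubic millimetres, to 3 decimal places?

Volume = 26843.931 mm³

Profile (r,z), 7 vertices: (3.5,0.5) (14,8) (19,12.5) (19.5,32) (18,37) (11,39) (8.5,38.5)
edge 0: (3.5,0.5)→(14,8)  cross = 3.5·8 − 14·0.5 = 21.0000; (r_i+r_j)·cross = 17.5·21.0000 = 367.5000
edge 1: (14,8)→(19,12.5)  cross = 14·12.5 − 19·8 = 23.0000; (r_i+r_j)·cross = 33·23.0000 = 759.0000
edge 2: (19,12.5)→(19.5,32)  cross = 19·32 − 19.5·12.5 = 364.2500; (r_i+r_j)·cross = 38.5·364.2500 = 14023.6250
edge 3: (19.5,32)→(18,37)  cross = 19.5·37 − 18·32 = 145.5000; (r_i+r_j)·cross = 37.5·145.5000 = 5456.2500
edge 4: (18,37)→(11,39)  cross = 18·39 − 11·37 = 295.0000; (r_i+r_j)·cross = 29·295.0000 = 8555.0000
edge 5: (11,39)→(8.5,38.5)  cross = 11·38.5 − 8.5·39 = 92.0000; (r_i+r_j)·cross = 19.5·92.0000 = 1794.0000
edge 6: (8.5,38.5)→(3.5,0.5)  cross = 8.5·0.5 − 3.5·38.5 = -130.5000; (r_i+r_j)·cross = 12·-130.5000 = -1566.0000
Σcross = 810.2500 → A = |Σcross|/2 = 405.1250 mm²
Σ(r_i+r_j)·cross = 29389.3750 → first moment M = |Σ|/6 = 4898.2292
R_c = M/A = 4898.2292/405.1250 = 12.0907 mm
θ = 314° = 5.480334 rad
V = θ·R_c·A = 5.480334·12.0907·405.1250 = 26843.931 mm³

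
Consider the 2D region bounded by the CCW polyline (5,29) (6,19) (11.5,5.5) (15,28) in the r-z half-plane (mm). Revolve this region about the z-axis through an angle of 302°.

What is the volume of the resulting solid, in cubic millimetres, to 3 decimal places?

Profile (r,z), 4 vertices: (5,29) (6,19) (11.5,5.5) (15,28)
edge 0: (5,29)→(6,19)  cross = 5·19 − 6·29 = -79.0000; (r_i+r_j)·cross = 11·-79.0000 = -869.0000
edge 1: (6,19)→(11.5,5.5)  cross = 6·5.5 − 11.5·19 = -185.5000; (r_i+r_j)·cross = 17.5·-185.5000 = -3246.2500
edge 2: (11.5,5.5)→(15,28)  cross = 11.5·28 − 15·5.5 = 239.5000; (r_i+r_j)·cross = 26.5·239.5000 = 6346.7500
edge 3: (15,28)→(5,29)  cross = 15·29 − 5·28 = 295.0000; (r_i+r_j)·cross = 20·295.0000 = 5900.0000
Σcross = 270.0000 → A = |Σcross|/2 = 135.0000 mm²
Σ(r_i+r_j)·cross = 8131.5000 → first moment M = |Σ|/6 = 1355.2500
R_c = M/A = 1355.2500/135.0000 = 10.0389 mm
θ = 302° = 5.270894 rad
V = θ·R_c·A = 5.270894·10.0389·135.0000 = 7143.380 mm³

Volume = 7143.380 mm³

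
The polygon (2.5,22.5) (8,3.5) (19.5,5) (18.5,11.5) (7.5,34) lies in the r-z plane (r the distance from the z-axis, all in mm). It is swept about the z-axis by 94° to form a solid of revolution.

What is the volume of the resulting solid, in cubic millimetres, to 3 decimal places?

Profile (r,z), 5 vertices: (2.5,22.5) (8,3.5) (19.5,5) (18.5,11.5) (7.5,34)
edge 0: (2.5,22.5)→(8,3.5)  cross = 2.5·3.5 − 8·22.5 = -171.2500; (r_i+r_j)·cross = 10.5·-171.2500 = -1798.1250
edge 1: (8,3.5)→(19.5,5)  cross = 8·5 − 19.5·3.5 = -28.2500; (r_i+r_j)·cross = 27.5·-28.2500 = -776.8750
edge 2: (19.5,5)→(18.5,11.5)  cross = 19.5·11.5 − 18.5·5 = 131.7500; (r_i+r_j)·cross = 38·131.7500 = 5006.5000
edge 3: (18.5,11.5)→(7.5,34)  cross = 18.5·34 − 7.5·11.5 = 542.7500; (r_i+r_j)·cross = 26·542.7500 = 14111.5000
edge 4: (7.5,34)→(2.5,22.5)  cross = 7.5·22.5 − 2.5·34 = 83.7500; (r_i+r_j)·cross = 10·83.7500 = 837.5000
Σcross = 558.7500 → A = |Σcross|/2 = 279.3750 mm²
Σ(r_i+r_j)·cross = 17380.5000 → first moment M = |Σ|/6 = 2896.7500
R_c = M/A = 2896.7500/279.3750 = 10.3687 mm
θ = 94° = 1.640609 rad
V = θ·R_c·A = 1.640609·10.3687·279.3750 = 4752.436 mm³

Volume = 4752.436 mm³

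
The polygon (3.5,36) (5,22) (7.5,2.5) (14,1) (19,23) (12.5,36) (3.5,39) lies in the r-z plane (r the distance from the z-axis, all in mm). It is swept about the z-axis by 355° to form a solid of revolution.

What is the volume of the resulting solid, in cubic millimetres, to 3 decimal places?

Volume = 25636.905 mm³

Profile (r,z), 7 vertices: (3.5,36) (5,22) (7.5,2.5) (14,1) (19,23) (12.5,36) (3.5,39)
edge 0: (3.5,36)→(5,22)  cross = 3.5·22 − 5·36 = -103.0000; (r_i+r_j)·cross = 8.5·-103.0000 = -875.5000
edge 1: (5,22)→(7.5,2.5)  cross = 5·2.5 − 7.5·22 = -152.5000; (r_i+r_j)·cross = 12.5·-152.5000 = -1906.2500
edge 2: (7.5,2.5)→(14,1)  cross = 7.5·1 − 14·2.5 = -27.5000; (r_i+r_j)·cross = 21.5·-27.5000 = -591.2500
edge 3: (14,1)→(19,23)  cross = 14·23 − 19·1 = 303.0000; (r_i+r_j)·cross = 33·303.0000 = 9999.0000
edge 4: (19,23)→(12.5,36)  cross = 19·36 − 12.5·23 = 396.5000; (r_i+r_j)·cross = 31.5·396.5000 = 12489.7500
edge 5: (12.5,36)→(3.5,39)  cross = 12.5·39 − 3.5·36 = 361.5000; (r_i+r_j)·cross = 16·361.5000 = 5784.0000
edge 6: (3.5,39)→(3.5,36)  cross = 3.5·36 − 3.5·39 = -10.5000; (r_i+r_j)·cross = 7·-10.5000 = -73.5000
Σcross = 767.5000 → A = |Σcross|/2 = 383.7500 mm²
Σ(r_i+r_j)·cross = 24826.2500 → first moment M = |Σ|/6 = 4137.7083
R_c = M/A = 4137.7083/383.7500 = 10.7823 mm
θ = 355° = 6.195919 rad
V = θ·R_c·A = 6.195919·10.7823·383.7500 = 25636.905 mm³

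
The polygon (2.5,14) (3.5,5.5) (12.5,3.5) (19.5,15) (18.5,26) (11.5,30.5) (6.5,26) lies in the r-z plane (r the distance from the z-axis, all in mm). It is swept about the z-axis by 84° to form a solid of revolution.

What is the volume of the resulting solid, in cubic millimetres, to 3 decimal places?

Profile (r,z), 7 vertices: (2.5,14) (3.5,5.5) (12.5,3.5) (19.5,15) (18.5,26) (11.5,30.5) (6.5,26)
edge 0: (2.5,14)→(3.5,5.5)  cross = 2.5·5.5 − 3.5·14 = -35.2500; (r_i+r_j)·cross = 6·-35.2500 = -211.5000
edge 1: (3.5,5.5)→(12.5,3.5)  cross = 3.5·3.5 − 12.5·5.5 = -56.5000; (r_i+r_j)·cross = 16·-56.5000 = -904.0000
edge 2: (12.5,3.5)→(19.5,15)  cross = 12.5·15 − 19.5·3.5 = 119.2500; (r_i+r_j)·cross = 32·119.2500 = 3816.0000
edge 3: (19.5,15)→(18.5,26)  cross = 19.5·26 − 18.5·15 = 229.5000; (r_i+r_j)·cross = 38·229.5000 = 8721.0000
edge 4: (18.5,26)→(11.5,30.5)  cross = 18.5·30.5 − 11.5·26 = 265.2500; (r_i+r_j)·cross = 30·265.2500 = 7957.5000
edge 5: (11.5,30.5)→(6.5,26)  cross = 11.5·26 − 6.5·30.5 = 100.7500; (r_i+r_j)·cross = 18·100.7500 = 1813.5000
edge 6: (6.5,26)→(2.5,14)  cross = 6.5·14 − 2.5·26 = 26.0000; (r_i+r_j)·cross = 9·26.0000 = 234.0000
Σcross = 649.0000 → A = |Σcross|/2 = 324.5000 mm²
Σ(r_i+r_j)·cross = 21426.5000 → first moment M = |Σ|/6 = 3571.0833
R_c = M/A = 3571.0833/324.5000 = 11.0049 mm
θ = 84° = 1.466077 rad
V = θ·R_c·A = 1.466077·11.0049·324.5000 = 5235.482 mm³

Volume = 5235.482 mm³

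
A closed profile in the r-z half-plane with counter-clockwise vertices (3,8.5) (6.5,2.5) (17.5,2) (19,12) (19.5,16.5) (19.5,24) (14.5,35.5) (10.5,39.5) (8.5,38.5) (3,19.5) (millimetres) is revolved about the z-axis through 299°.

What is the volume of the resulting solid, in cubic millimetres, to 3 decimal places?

Volume = 28038.098 mm³

Profile (r,z), 10 vertices: (3,8.5) (6.5,2.5) (17.5,2) (19,12) (19.5,16.5) (19.5,24) (14.5,35.5) (10.5,39.5) (8.5,38.5) (3,19.5)
edge 0: (3,8.5)→(6.5,2.5)  cross = 3·2.5 − 6.5·8.5 = -47.7500; (r_i+r_j)·cross = 9.5·-47.7500 = -453.6250
edge 1: (6.5,2.5)→(17.5,2)  cross = 6.5·2 − 17.5·2.5 = -30.7500; (r_i+r_j)·cross = 24·-30.7500 = -738.0000
edge 2: (17.5,2)→(19,12)  cross = 17.5·12 − 19·2 = 172.0000; (r_i+r_j)·cross = 36.5·172.0000 = 6278.0000
edge 3: (19,12)→(19.5,16.5)  cross = 19·16.5 − 19.5·12 = 79.5000; (r_i+r_j)·cross = 38.5·79.5000 = 3060.7500
edge 4: (19.5,16.5)→(19.5,24)  cross = 19.5·24 − 19.5·16.5 = 146.2500; (r_i+r_j)·cross = 39·146.2500 = 5703.7500
edge 5: (19.5,24)→(14.5,35.5)  cross = 19.5·35.5 − 14.5·24 = 344.2500; (r_i+r_j)·cross = 34·344.2500 = 11704.5000
edge 6: (14.5,35.5)→(10.5,39.5)  cross = 14.5·39.5 − 10.5·35.5 = 200.0000; (r_i+r_j)·cross = 25·200.0000 = 5000.0000
edge 7: (10.5,39.5)→(8.5,38.5)  cross = 10.5·38.5 − 8.5·39.5 = 68.5000; (r_i+r_j)·cross = 19·68.5000 = 1301.5000
edge 8: (8.5,38.5)→(3,19.5)  cross = 8.5·19.5 − 3·38.5 = 50.2500; (r_i+r_j)·cross = 11.5·50.2500 = 577.8750
edge 9: (3,19.5)→(3,8.5)  cross = 3·8.5 − 3·19.5 = -33.0000; (r_i+r_j)·cross = 6·-33.0000 = -198.0000
Σcross = 949.2500 → A = |Σcross|/2 = 474.6250 mm²
Σ(r_i+r_j)·cross = 32236.7500 → first moment M = |Σ|/6 = 5372.7917
R_c = M/A = 5372.7917/474.6250 = 11.3201 mm
θ = 299° = 5.218534 rad
V = θ·R_c·A = 5.218534·11.3201·474.6250 = 28038.098 mm³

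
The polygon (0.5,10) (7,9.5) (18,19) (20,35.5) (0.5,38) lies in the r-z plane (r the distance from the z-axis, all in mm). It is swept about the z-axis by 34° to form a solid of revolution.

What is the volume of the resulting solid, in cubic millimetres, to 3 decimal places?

Volume = 2334.557 mm³

Profile (r,z), 5 vertices: (0.5,10) (7,9.5) (18,19) (20,35.5) (0.5,38)
edge 0: (0.5,10)→(7,9.5)  cross = 0.5·9.5 − 7·10 = -65.2500; (r_i+r_j)·cross = 7.5·-65.2500 = -489.3750
edge 1: (7,9.5)→(18,19)  cross = 7·19 − 18·9.5 = -38.0000; (r_i+r_j)·cross = 25·-38.0000 = -950.0000
edge 2: (18,19)→(20,35.5)  cross = 18·35.5 − 20·19 = 259.0000; (r_i+r_j)·cross = 38·259.0000 = 9842.0000
edge 3: (20,35.5)→(0.5,38)  cross = 20·38 − 0.5·35.5 = 742.2500; (r_i+r_j)·cross = 20.5·742.2500 = 15216.1250
edge 4: (0.5,38)→(0.5,10)  cross = 0.5·10 − 0.5·38 = -14.0000; (r_i+r_j)·cross = 1·-14.0000 = -14.0000
Σcross = 884.0000 → A = |Σcross|/2 = 442.0000 mm²
Σ(r_i+r_j)·cross = 23604.7500 → first moment M = |Σ|/6 = 3934.1250
R_c = M/A = 3934.1250/442.0000 = 8.9007 mm
θ = 34° = 0.593412 rad
V = θ·R_c·A = 0.593412·8.9007·442.0000 = 2334.557 mm³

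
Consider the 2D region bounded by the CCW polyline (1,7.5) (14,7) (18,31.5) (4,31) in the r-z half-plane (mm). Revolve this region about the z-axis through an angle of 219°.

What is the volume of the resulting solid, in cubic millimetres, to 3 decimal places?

Volume = 11536.251 mm³

Profile (r,z), 4 vertices: (1,7.5) (14,7) (18,31.5) (4,31)
edge 0: (1,7.5)→(14,7)  cross = 1·7 − 14·7.5 = -98.0000; (r_i+r_j)·cross = 15·-98.0000 = -1470.0000
edge 1: (14,7)→(18,31.5)  cross = 14·31.5 − 18·7 = 315.0000; (r_i+r_j)·cross = 32·315.0000 = 10080.0000
edge 2: (18,31.5)→(4,31)  cross = 18·31 − 4·31.5 = 432.0000; (r_i+r_j)·cross = 22·432.0000 = 9504.0000
edge 3: (4,31)→(1,7.5)  cross = 4·7.5 − 1·31 = -1.0000; (r_i+r_j)·cross = 5·-1.0000 = -5.0000
Σcross = 648.0000 → A = |Σcross|/2 = 324.0000 mm²
Σ(r_i+r_j)·cross = 18109.0000 → first moment M = |Σ|/6 = 3018.1667
R_c = M/A = 3018.1667/324.0000 = 9.3153 mm
θ = 219° = 3.822271 rad
V = θ·R_c·A = 3.822271·9.3153·324.0000 = 11536.251 mm³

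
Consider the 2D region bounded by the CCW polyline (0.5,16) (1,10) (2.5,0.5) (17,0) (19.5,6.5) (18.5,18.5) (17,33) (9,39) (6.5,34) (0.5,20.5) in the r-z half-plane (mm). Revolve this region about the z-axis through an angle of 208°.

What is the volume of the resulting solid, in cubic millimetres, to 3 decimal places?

Profile (r,z), 10 vertices: (0.5,16) (1,10) (2.5,0.5) (17,0) (19.5,6.5) (18.5,18.5) (17,33) (9,39) (6.5,34) (0.5,20.5)
edge 0: (0.5,16)→(1,10)  cross = 0.5·10 − 1·16 = -11.0000; (r_i+r_j)·cross = 1.5·-11.0000 = -16.5000
edge 1: (1,10)→(2.5,0.5)  cross = 1·0.5 − 2.5·10 = -24.5000; (r_i+r_j)·cross = 3.5·-24.5000 = -85.7500
edge 2: (2.5,0.5)→(17,0)  cross = 2.5·0 − 17·0.5 = -8.5000; (r_i+r_j)·cross = 19.5·-8.5000 = -165.7500
edge 3: (17,0)→(19.5,6.5)  cross = 17·6.5 − 19.5·0 = 110.5000; (r_i+r_j)·cross = 36.5·110.5000 = 4033.2500
edge 4: (19.5,6.5)→(18.5,18.5)  cross = 19.5·18.5 − 18.5·6.5 = 240.5000; (r_i+r_j)·cross = 38·240.5000 = 9139.0000
edge 5: (18.5,18.5)→(17,33)  cross = 18.5·33 − 17·18.5 = 296.0000; (r_i+r_j)·cross = 35.5·296.0000 = 10508.0000
edge 6: (17,33)→(9,39)  cross = 17·39 − 9·33 = 366.0000; (r_i+r_j)·cross = 26·366.0000 = 9516.0000
edge 7: (9,39)→(6.5,34)  cross = 9·34 − 6.5·39 = 52.5000; (r_i+r_j)·cross = 15.5·52.5000 = 813.7500
edge 8: (6.5,34)→(0.5,20.5)  cross = 6.5·20.5 − 0.5·34 = 116.2500; (r_i+r_j)·cross = 7·116.2500 = 813.7500
edge 9: (0.5,20.5)→(0.5,16)  cross = 0.5·16 − 0.5·20.5 = -2.2500; (r_i+r_j)·cross = 1·-2.2500 = -2.2500
Σcross = 1135.5000 → A = |Σcross|/2 = 567.7500 mm²
Σ(r_i+r_j)·cross = 34553.5000 → first moment M = |Σ|/6 = 5758.9167
R_c = M/A = 5758.9167/567.7500 = 10.1434 mm
θ = 208° = 3.630285 rad
V = θ·R_c·A = 3.630285·10.1434·567.7500 = 20906.508 mm³

Volume = 20906.508 mm³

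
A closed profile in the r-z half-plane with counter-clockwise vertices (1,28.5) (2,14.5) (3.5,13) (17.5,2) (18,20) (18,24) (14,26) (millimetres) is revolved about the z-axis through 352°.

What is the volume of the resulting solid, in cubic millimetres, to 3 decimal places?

Profile (r,z), 7 vertices: (1,28.5) (2,14.5) (3.5,13) (17.5,2) (18,20) (18,24) (14,26)
edge 0: (1,28.5)→(2,14.5)  cross = 1·14.5 − 2·28.5 = -42.5000; (r_i+r_j)·cross = 3·-42.5000 = -127.5000
edge 1: (2,14.5)→(3.5,13)  cross = 2·13 − 3.5·14.5 = -24.7500; (r_i+r_j)·cross = 5.5·-24.7500 = -136.1250
edge 2: (3.5,13)→(17.5,2)  cross = 3.5·2 − 17.5·13 = -220.5000; (r_i+r_j)·cross = 21·-220.5000 = -4630.5000
edge 3: (17.5,2)→(18,20)  cross = 17.5·20 − 18·2 = 314.0000; (r_i+r_j)·cross = 35.5·314.0000 = 11147.0000
edge 4: (18,20)→(18,24)  cross = 18·24 − 18·20 = 72.0000; (r_i+r_j)·cross = 36·72.0000 = 2592.0000
edge 5: (18,24)→(14,26)  cross = 18·26 − 14·24 = 132.0000; (r_i+r_j)·cross = 32·132.0000 = 4224.0000
edge 6: (14,26)→(1,28.5)  cross = 14·28.5 − 1·26 = 373.0000; (r_i+r_j)·cross = 15·373.0000 = 5595.0000
Σcross = 603.2500 → A = |Σcross|/2 = 301.6250 mm²
Σ(r_i+r_j)·cross = 18663.8750 → first moment M = |Σ|/6 = 3110.6458
R_c = M/A = 3110.6458/301.6250 = 10.3130 mm
θ = 352° = 6.143559 rad
V = θ·R_c·A = 6.143559·10.3130·301.6250 = 19110.436 mm³

Volume = 19110.436 mm³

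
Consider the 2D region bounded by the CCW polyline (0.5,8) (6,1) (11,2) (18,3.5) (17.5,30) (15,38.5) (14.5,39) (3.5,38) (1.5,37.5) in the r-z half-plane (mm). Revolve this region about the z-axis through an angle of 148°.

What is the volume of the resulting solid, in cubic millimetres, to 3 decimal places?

Profile (r,z), 9 vertices: (0.5,8) (6,1) (11,2) (18,3.5) (17.5,30) (15,38.5) (14.5,39) (3.5,38) (1.5,37.5)
edge 0: (0.5,8)→(6,1)  cross = 0.5·1 − 6·8 = -47.5000; (r_i+r_j)·cross = 6.5·-47.5000 = -308.7500
edge 1: (6,1)→(11,2)  cross = 6·2 − 11·1 = 1.0000; (r_i+r_j)·cross = 17·1.0000 = 17.0000
edge 2: (11,2)→(18,3.5)  cross = 11·3.5 − 18·2 = 2.5000; (r_i+r_j)·cross = 29·2.5000 = 72.5000
edge 3: (18,3.5)→(17.5,30)  cross = 18·30 − 17.5·3.5 = 478.7500; (r_i+r_j)·cross = 35.5·478.7500 = 16995.6250
edge 4: (17.5,30)→(15,38.5)  cross = 17.5·38.5 − 15·30 = 223.7500; (r_i+r_j)·cross = 32.5·223.7500 = 7271.8750
edge 5: (15,38.5)→(14.5,39)  cross = 15·39 − 14.5·38.5 = 26.7500; (r_i+r_j)·cross = 29.5·26.7500 = 789.1250
edge 6: (14.5,39)→(3.5,38)  cross = 14.5·38 − 3.5·39 = 414.5000; (r_i+r_j)·cross = 18·414.5000 = 7461.0000
edge 7: (3.5,38)→(1.5,37.5)  cross = 3.5·37.5 − 1.5·38 = 74.2500; (r_i+r_j)·cross = 5·74.2500 = 371.2500
edge 8: (1.5,37.5)→(0.5,8)  cross = 1.5·8 − 0.5·37.5 = -6.7500; (r_i+r_j)·cross = 2·-6.7500 = -13.5000
Σcross = 1167.2500 → A = |Σcross|/2 = 583.6250 mm²
Σ(r_i+r_j)·cross = 32656.1250 → first moment M = |Σ|/6 = 5442.6875
R_c = M/A = 5442.6875/583.6250 = 9.3257 mm
θ = 148° = 2.583087 rad
V = θ·R_c·A = 2.583087·9.3257·583.6250 = 14058.937 mm³

Volume = 14058.937 mm³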